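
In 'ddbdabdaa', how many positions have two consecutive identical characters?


Looking for consecutive identical characters in 'ddbdabdaa':
  pos 0-1: 'd' vs 'd' -> MATCH ('dd')
  pos 1-2: 'd' vs 'b' -> different
  pos 2-3: 'b' vs 'd' -> different
  pos 3-4: 'd' vs 'a' -> different
  pos 4-5: 'a' vs 'b' -> different
  pos 5-6: 'b' vs 'd' -> different
  pos 6-7: 'd' vs 'a' -> different
  pos 7-8: 'a' vs 'a' -> MATCH ('aa')
Consecutive identical pairs: ['dd', 'aa']
Count: 2

2


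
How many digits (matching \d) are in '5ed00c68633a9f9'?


\d matches any digit 0-9.
Scanning '5ed00c68633a9f9':
  pos 0: '5' -> DIGIT
  pos 3: '0' -> DIGIT
  pos 4: '0' -> DIGIT
  pos 6: '6' -> DIGIT
  pos 7: '8' -> DIGIT
  pos 8: '6' -> DIGIT
  pos 9: '3' -> DIGIT
  pos 10: '3' -> DIGIT
  pos 12: '9' -> DIGIT
  pos 14: '9' -> DIGIT
Digits found: ['5', '0', '0', '6', '8', '6', '3', '3', '9', '9']
Total: 10

10


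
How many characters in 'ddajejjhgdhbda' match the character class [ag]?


Character class [ag] matches any of: {a, g}
Scanning string 'ddajejjhgdhbda' character by character:
  pos 0: 'd' -> no
  pos 1: 'd' -> no
  pos 2: 'a' -> MATCH
  pos 3: 'j' -> no
  pos 4: 'e' -> no
  pos 5: 'j' -> no
  pos 6: 'j' -> no
  pos 7: 'h' -> no
  pos 8: 'g' -> MATCH
  pos 9: 'd' -> no
  pos 10: 'h' -> no
  pos 11: 'b' -> no
  pos 12: 'd' -> no
  pos 13: 'a' -> MATCH
Total matches: 3

3


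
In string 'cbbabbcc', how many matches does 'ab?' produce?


Pattern 'ab?' matches 'a' optionally followed by 'b'.
String: 'cbbabbcc'
Scanning left to right for 'a' then checking next char:
  Match 1: 'ab' (a followed by b)
Total matches: 1

1


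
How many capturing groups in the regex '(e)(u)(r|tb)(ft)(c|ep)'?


To count capturing groups, count each '(' that starts a group.
Pattern: '(e)(u)(r|tb)(ft)(c|ep)'
Walking through the pattern:
  Position 0: '(' -> group #1
  Position 3: '(' -> group #2
  Position 6: '(' -> group #3
  Position 12: '(' -> group #4
  Position 16: '(' -> group #5
Total capturing groups: 5

5


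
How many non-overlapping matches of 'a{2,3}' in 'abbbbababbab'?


Pattern 'a{2,3}' matches between 2 and 3 consecutive a's (greedy).
String: 'abbbbababbab'
Finding runs of a's and applying greedy matching:
  Run at pos 0: 'a' (length 1)
  Run at pos 5: 'a' (length 1)
  Run at pos 7: 'a' (length 1)
  Run at pos 10: 'a' (length 1)
Matches: []
Count: 0

0


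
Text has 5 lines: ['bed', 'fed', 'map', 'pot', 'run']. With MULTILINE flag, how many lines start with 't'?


With MULTILINE flag, ^ matches the start of each line.
Lines: ['bed', 'fed', 'map', 'pot', 'run']
Checking which lines start with 't':
  Line 1: 'bed' -> no
  Line 2: 'fed' -> no
  Line 3: 'map' -> no
  Line 4: 'pot' -> no
  Line 5: 'run' -> no
Matching lines: []
Count: 0

0


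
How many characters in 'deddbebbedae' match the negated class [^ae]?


Negated class [^ae] matches any char NOT in {a, e}
Scanning 'deddbebbedae':
  pos 0: 'd' -> MATCH
  pos 1: 'e' -> no (excluded)
  pos 2: 'd' -> MATCH
  pos 3: 'd' -> MATCH
  pos 4: 'b' -> MATCH
  pos 5: 'e' -> no (excluded)
  pos 6: 'b' -> MATCH
  pos 7: 'b' -> MATCH
  pos 8: 'e' -> no (excluded)
  pos 9: 'd' -> MATCH
  pos 10: 'a' -> no (excluded)
  pos 11: 'e' -> no (excluded)
Total matches: 7

7


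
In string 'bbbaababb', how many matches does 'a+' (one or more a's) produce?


Pattern 'a+' matches one or more consecutive a's.
String: 'bbbaababb'
Scanning for runs of a:
  Match 1: 'aa' (length 2)
  Match 2: 'a' (length 1)
Total matches: 2

2


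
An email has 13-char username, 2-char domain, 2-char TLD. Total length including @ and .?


An email address has format: username@domain.tld
Username length: 13
'@' character: 1
Domain length: 2
'.' character: 1
TLD length: 2
Total = 13 + 1 + 2 + 1 + 2 = 19

19


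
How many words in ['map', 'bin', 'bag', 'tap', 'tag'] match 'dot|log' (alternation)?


Alternation 'dot|log' matches either 'dot' or 'log'.
Checking each word:
  'map' -> no
  'bin' -> no
  'bag' -> no
  'tap' -> no
  'tag' -> no
Matches: []
Count: 0

0


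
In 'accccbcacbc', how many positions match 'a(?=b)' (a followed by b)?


Lookahead 'a(?=b)' matches 'a' only when followed by 'b'.
String: 'accccbcacbc'
Checking each position where char is 'a':
  pos 0: 'a' -> no (next='c')
  pos 7: 'a' -> no (next='c')
Matching positions: []
Count: 0

0


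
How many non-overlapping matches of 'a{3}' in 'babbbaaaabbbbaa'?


Pattern 'a{3}' matches exactly 3 consecutive a's (greedy, non-overlapping).
String: 'babbbaaaabbbbaa'
Scanning for runs of a's:
  Run at pos 1: 'a' (length 1) -> 0 match(es)
  Run at pos 5: 'aaaa' (length 4) -> 1 match(es)
  Run at pos 13: 'aa' (length 2) -> 0 match(es)
Matches found: ['aaa']
Total: 1

1


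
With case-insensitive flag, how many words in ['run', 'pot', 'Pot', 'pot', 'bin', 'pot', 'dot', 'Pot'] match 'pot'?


Case-insensitive matching: compare each word's lowercase form to 'pot'.
  'run' -> lower='run' -> no
  'pot' -> lower='pot' -> MATCH
  'Pot' -> lower='pot' -> MATCH
  'pot' -> lower='pot' -> MATCH
  'bin' -> lower='bin' -> no
  'pot' -> lower='pot' -> MATCH
  'dot' -> lower='dot' -> no
  'Pot' -> lower='pot' -> MATCH
Matches: ['pot', 'Pot', 'pot', 'pot', 'Pot']
Count: 5

5


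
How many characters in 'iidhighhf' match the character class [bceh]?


Character class [bceh] matches any of: {b, c, e, h}
Scanning string 'iidhighhf' character by character:
  pos 0: 'i' -> no
  pos 1: 'i' -> no
  pos 2: 'd' -> no
  pos 3: 'h' -> MATCH
  pos 4: 'i' -> no
  pos 5: 'g' -> no
  pos 6: 'h' -> MATCH
  pos 7: 'h' -> MATCH
  pos 8: 'f' -> no
Total matches: 3

3


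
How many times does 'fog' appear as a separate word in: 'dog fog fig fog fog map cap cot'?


Scanning each word for exact match 'fog':
  Word 1: 'dog' -> no
  Word 2: 'fog' -> MATCH
  Word 3: 'fig' -> no
  Word 4: 'fog' -> MATCH
  Word 5: 'fog' -> MATCH
  Word 6: 'map' -> no
  Word 7: 'cap' -> no
  Word 8: 'cot' -> no
Total matches: 3

3


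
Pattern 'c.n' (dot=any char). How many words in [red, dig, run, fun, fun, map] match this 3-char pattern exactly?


Pattern 'c.n' means: starts with 'c', any single char, ends with 'n'.
Checking each word (must be exactly 3 chars):
  'red' (len=3): no
  'dig' (len=3): no
  'run' (len=3): no
  'fun' (len=3): no
  'fun' (len=3): no
  'map' (len=3): no
Matching words: []
Total: 0

0


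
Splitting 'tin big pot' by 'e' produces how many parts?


Splitting by 'e' breaks the string at each occurrence of the separator.
Text: 'tin big pot'
Parts after split:
  Part 1: 'tin big pot'
Total parts: 1

1


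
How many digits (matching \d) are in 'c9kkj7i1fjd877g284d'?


\d matches any digit 0-9.
Scanning 'c9kkj7i1fjd877g284d':
  pos 1: '9' -> DIGIT
  pos 5: '7' -> DIGIT
  pos 7: '1' -> DIGIT
  pos 11: '8' -> DIGIT
  pos 12: '7' -> DIGIT
  pos 13: '7' -> DIGIT
  pos 15: '2' -> DIGIT
  pos 16: '8' -> DIGIT
  pos 17: '4' -> DIGIT
Digits found: ['9', '7', '1', '8', '7', '7', '2', '8', '4']
Total: 9

9


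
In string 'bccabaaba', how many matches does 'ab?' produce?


Pattern 'ab?' matches 'a' optionally followed by 'b'.
String: 'bccabaaba'
Scanning left to right for 'a' then checking next char:
  Match 1: 'ab' (a followed by b)
  Match 2: 'a' (a not followed by b)
  Match 3: 'ab' (a followed by b)
  Match 4: 'a' (a not followed by b)
Total matches: 4

4


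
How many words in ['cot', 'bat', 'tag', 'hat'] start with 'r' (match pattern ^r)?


Pattern ^r anchors to start of word. Check which words begin with 'r':
  'cot' -> no
  'bat' -> no
  'tag' -> no
  'hat' -> no
Matching words: []
Count: 0

0


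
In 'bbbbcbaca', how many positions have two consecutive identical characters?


Looking for consecutive identical characters in 'bbbbcbaca':
  pos 0-1: 'b' vs 'b' -> MATCH ('bb')
  pos 1-2: 'b' vs 'b' -> MATCH ('bb')
  pos 2-3: 'b' vs 'b' -> MATCH ('bb')
  pos 3-4: 'b' vs 'c' -> different
  pos 4-5: 'c' vs 'b' -> different
  pos 5-6: 'b' vs 'a' -> different
  pos 6-7: 'a' vs 'c' -> different
  pos 7-8: 'c' vs 'a' -> different
Consecutive identical pairs: ['bb', 'bb', 'bb']
Count: 3

3


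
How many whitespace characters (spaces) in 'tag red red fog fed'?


\s matches whitespace characters (spaces, tabs, etc.).
Text: 'tag red red fog fed'
This text has 5 words separated by spaces.
Number of spaces = number of words - 1 = 5 - 1 = 4

4


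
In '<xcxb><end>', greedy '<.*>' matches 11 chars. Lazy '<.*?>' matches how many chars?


Greedy '<.*>' tries to match as MUCH as possible.
Lazy '<.*?>' tries to match as LITTLE as possible.

String: '<xcxb><end>'
Greedy '<.*>' starts at first '<' and extends to the LAST '>': '<xcxb><end>' (11 chars)
Lazy '<.*?>' starts at first '<' and stops at the FIRST '>': '<xcxb>' (6 chars)

6


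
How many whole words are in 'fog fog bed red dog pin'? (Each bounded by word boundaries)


Word boundaries (\b) mark the start/end of each word.
Text: 'fog fog bed red dog pin'
Splitting by whitespace:
  Word 1: 'fog'
  Word 2: 'fog'
  Word 3: 'bed'
  Word 4: 'red'
  Word 5: 'dog'
  Word 6: 'pin'
Total whole words: 6

6


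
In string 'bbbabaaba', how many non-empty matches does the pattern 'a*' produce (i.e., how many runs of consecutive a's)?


Pattern 'a*' matches zero or more a's. We want non-empty runs of consecutive a's.
String: 'bbbabaaba'
Walking through the string to find runs of a's:
  Run 1: positions 3-3 -> 'a'
  Run 2: positions 5-6 -> 'aa'
  Run 3: positions 8-8 -> 'a'
Non-empty runs found: ['a', 'aa', 'a']
Count: 3

3


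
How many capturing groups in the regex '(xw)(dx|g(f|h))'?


To count capturing groups, count each '(' that starts a group.
Pattern: '(xw)(dx|g(f|h))'
Walking through the pattern:
  Position 0: '(' -> group #1
  Position 4: '(' -> group #2
  Position 9: '(' -> group #3
Total capturing groups: 3

3


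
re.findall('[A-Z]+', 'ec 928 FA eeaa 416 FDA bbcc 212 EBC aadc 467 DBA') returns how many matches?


Pattern '[A-Z]+' finds one or more uppercase letters.
Text: 'ec 928 FA eeaa 416 FDA bbcc 212 EBC aadc 467 DBA'
Scanning for matches:
  Match 1: 'FA'
  Match 2: 'FDA'
  Match 3: 'EBC'
  Match 4: 'DBA'
Total matches: 4

4


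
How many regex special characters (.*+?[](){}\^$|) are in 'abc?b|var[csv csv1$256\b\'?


Regex special characters are: . * + ? [ ] ( ) { } \ ^ $ |
Scanning 'abc?b|var[csv csv1$256\b\':
  pos 3: '?' -> SPECIAL
  pos 5: '|' -> SPECIAL
  pos 9: '[' -> SPECIAL
  pos 18: '$' -> SPECIAL
  pos 22: '\' -> SPECIAL
  pos 24: '\' -> SPECIAL
Special chars found: ['?', '|', '[', '$', '\\', '\\']
Total: 6

6


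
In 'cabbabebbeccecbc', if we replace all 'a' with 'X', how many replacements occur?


re.sub('a', 'X', text) replaces every occurrence of 'a' with 'X'.
Text: 'cabbabebbeccecbc'
Scanning for 'a':
  pos 1: 'a' -> replacement #1
  pos 4: 'a' -> replacement #2
Total replacements: 2

2


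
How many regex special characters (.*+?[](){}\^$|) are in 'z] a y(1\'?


Regex special characters are: . * + ? [ ] ( ) { } \ ^ $ |
Scanning 'z] a y(1\':
  pos 1: ']' -> SPECIAL
  pos 6: '(' -> SPECIAL
  pos 8: '\' -> SPECIAL
Special chars found: [']', '(', '\\']
Total: 3

3


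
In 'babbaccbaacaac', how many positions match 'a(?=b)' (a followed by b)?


Lookahead 'a(?=b)' matches 'a' only when followed by 'b'.
String: 'babbaccbaacaac'
Checking each position where char is 'a':
  pos 1: 'a' -> MATCH (next='b')
  pos 4: 'a' -> no (next='c')
  pos 8: 'a' -> no (next='a')
  pos 9: 'a' -> no (next='c')
  pos 11: 'a' -> no (next='a')
  pos 12: 'a' -> no (next='c')
Matching positions: [1]
Count: 1

1


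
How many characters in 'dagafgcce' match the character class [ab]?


Character class [ab] matches any of: {a, b}
Scanning string 'dagafgcce' character by character:
  pos 0: 'd' -> no
  pos 1: 'a' -> MATCH
  pos 2: 'g' -> no
  pos 3: 'a' -> MATCH
  pos 4: 'f' -> no
  pos 5: 'g' -> no
  pos 6: 'c' -> no
  pos 7: 'c' -> no
  pos 8: 'e' -> no
Total matches: 2

2


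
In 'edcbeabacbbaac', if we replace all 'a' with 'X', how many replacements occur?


re.sub('a', 'X', text) replaces every occurrence of 'a' with 'X'.
Text: 'edcbeabacbbaac'
Scanning for 'a':
  pos 5: 'a' -> replacement #1
  pos 7: 'a' -> replacement #2
  pos 11: 'a' -> replacement #3
  pos 12: 'a' -> replacement #4
Total replacements: 4

4


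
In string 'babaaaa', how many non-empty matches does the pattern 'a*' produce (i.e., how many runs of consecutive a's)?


Pattern 'a*' matches zero or more a's. We want non-empty runs of consecutive a's.
String: 'babaaaa'
Walking through the string to find runs of a's:
  Run 1: positions 1-1 -> 'a'
  Run 2: positions 3-6 -> 'aaaa'
Non-empty runs found: ['a', 'aaaa']
Count: 2

2


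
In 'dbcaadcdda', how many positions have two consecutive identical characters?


Looking for consecutive identical characters in 'dbcaadcdda':
  pos 0-1: 'd' vs 'b' -> different
  pos 1-2: 'b' vs 'c' -> different
  pos 2-3: 'c' vs 'a' -> different
  pos 3-4: 'a' vs 'a' -> MATCH ('aa')
  pos 4-5: 'a' vs 'd' -> different
  pos 5-6: 'd' vs 'c' -> different
  pos 6-7: 'c' vs 'd' -> different
  pos 7-8: 'd' vs 'd' -> MATCH ('dd')
  pos 8-9: 'd' vs 'a' -> different
Consecutive identical pairs: ['aa', 'dd']
Count: 2

2


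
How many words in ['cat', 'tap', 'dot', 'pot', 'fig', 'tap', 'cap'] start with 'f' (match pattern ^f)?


Pattern ^f anchors to start of word. Check which words begin with 'f':
  'cat' -> no
  'tap' -> no
  'dot' -> no
  'pot' -> no
  'fig' -> MATCH (starts with 'f')
  'tap' -> no
  'cap' -> no
Matching words: ['fig']
Count: 1

1


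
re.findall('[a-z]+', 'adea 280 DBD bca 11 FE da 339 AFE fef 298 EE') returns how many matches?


Pattern '[a-z]+' finds one or more lowercase letters.
Text: 'adea 280 DBD bca 11 FE da 339 AFE fef 298 EE'
Scanning for matches:
  Match 1: 'adea'
  Match 2: 'bca'
  Match 3: 'da'
  Match 4: 'fef'
Total matches: 4

4


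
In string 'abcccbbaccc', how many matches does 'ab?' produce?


Pattern 'ab?' matches 'a' optionally followed by 'b'.
String: 'abcccbbaccc'
Scanning left to right for 'a' then checking next char:
  Match 1: 'ab' (a followed by b)
  Match 2: 'a' (a not followed by b)
Total matches: 2

2


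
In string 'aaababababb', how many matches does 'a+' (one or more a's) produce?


Pattern 'a+' matches one or more consecutive a's.
String: 'aaababababb'
Scanning for runs of a:
  Match 1: 'aaa' (length 3)
  Match 2: 'a' (length 1)
  Match 3: 'a' (length 1)
  Match 4: 'a' (length 1)
Total matches: 4

4


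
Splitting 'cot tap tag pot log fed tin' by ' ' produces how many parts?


Splitting by ' ' breaks the string at each occurrence of the separator.
Text: 'cot tap tag pot log fed tin'
Parts after split:
  Part 1: 'cot'
  Part 2: 'tap'
  Part 3: 'tag'
  Part 4: 'pot'
  Part 5: 'log'
  Part 6: 'fed'
  Part 7: 'tin'
Total parts: 7

7


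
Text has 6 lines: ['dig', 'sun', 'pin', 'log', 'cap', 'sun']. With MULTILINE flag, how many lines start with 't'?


With MULTILINE flag, ^ matches the start of each line.
Lines: ['dig', 'sun', 'pin', 'log', 'cap', 'sun']
Checking which lines start with 't':
  Line 1: 'dig' -> no
  Line 2: 'sun' -> no
  Line 3: 'pin' -> no
  Line 4: 'log' -> no
  Line 5: 'cap' -> no
  Line 6: 'sun' -> no
Matching lines: []
Count: 0

0


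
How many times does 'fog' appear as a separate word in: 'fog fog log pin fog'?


Scanning each word for exact match 'fog':
  Word 1: 'fog' -> MATCH
  Word 2: 'fog' -> MATCH
  Word 3: 'log' -> no
  Word 4: 'pin' -> no
  Word 5: 'fog' -> MATCH
Total matches: 3

3


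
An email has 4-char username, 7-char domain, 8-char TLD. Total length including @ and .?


An email address has format: username@domain.tld
Username length: 4
'@' character: 1
Domain length: 7
'.' character: 1
TLD length: 8
Total = 4 + 1 + 7 + 1 + 8 = 21

21


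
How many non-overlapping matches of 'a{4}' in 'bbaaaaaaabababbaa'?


Pattern 'a{4}' matches exactly 4 consecutive a's (greedy, non-overlapping).
String: 'bbaaaaaaabababbaa'
Scanning for runs of a's:
  Run at pos 2: 'aaaaaaa' (length 7) -> 1 match(es)
  Run at pos 10: 'a' (length 1) -> 0 match(es)
  Run at pos 12: 'a' (length 1) -> 0 match(es)
  Run at pos 15: 'aa' (length 2) -> 0 match(es)
Matches found: ['aaaa']
Total: 1

1


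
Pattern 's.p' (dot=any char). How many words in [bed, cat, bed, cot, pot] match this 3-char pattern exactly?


Pattern 's.p' means: starts with 's', any single char, ends with 'p'.
Checking each word (must be exactly 3 chars):
  'bed' (len=3): no
  'cat' (len=3): no
  'bed' (len=3): no
  'cot' (len=3): no
  'pot' (len=3): no
Matching words: []
Total: 0

0


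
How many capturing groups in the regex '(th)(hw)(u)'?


To count capturing groups, count each '(' that starts a group.
Pattern: '(th)(hw)(u)'
Walking through the pattern:
  Position 0: '(' -> group #1
  Position 4: '(' -> group #2
  Position 8: '(' -> group #3
Total capturing groups: 3

3


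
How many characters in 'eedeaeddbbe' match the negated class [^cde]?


Negated class [^cde] matches any char NOT in {c, d, e}
Scanning 'eedeaeddbbe':
  pos 0: 'e' -> no (excluded)
  pos 1: 'e' -> no (excluded)
  pos 2: 'd' -> no (excluded)
  pos 3: 'e' -> no (excluded)
  pos 4: 'a' -> MATCH
  pos 5: 'e' -> no (excluded)
  pos 6: 'd' -> no (excluded)
  pos 7: 'd' -> no (excluded)
  pos 8: 'b' -> MATCH
  pos 9: 'b' -> MATCH
  pos 10: 'e' -> no (excluded)
Total matches: 3

3


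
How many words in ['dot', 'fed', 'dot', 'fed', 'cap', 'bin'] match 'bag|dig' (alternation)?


Alternation 'bag|dig' matches either 'bag' or 'dig'.
Checking each word:
  'dot' -> no
  'fed' -> no
  'dot' -> no
  'fed' -> no
  'cap' -> no
  'bin' -> no
Matches: []
Count: 0

0


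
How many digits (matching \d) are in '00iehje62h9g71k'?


\d matches any digit 0-9.
Scanning '00iehje62h9g71k':
  pos 0: '0' -> DIGIT
  pos 1: '0' -> DIGIT
  pos 7: '6' -> DIGIT
  pos 8: '2' -> DIGIT
  pos 10: '9' -> DIGIT
  pos 12: '7' -> DIGIT
  pos 13: '1' -> DIGIT
Digits found: ['0', '0', '6', '2', '9', '7', '1']
Total: 7

7


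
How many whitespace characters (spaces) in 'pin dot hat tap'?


\s matches whitespace characters (spaces, tabs, etc.).
Text: 'pin dot hat tap'
This text has 4 words separated by spaces.
Number of spaces = number of words - 1 = 4 - 1 = 3

3


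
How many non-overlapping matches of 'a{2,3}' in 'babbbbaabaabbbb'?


Pattern 'a{2,3}' matches between 2 and 3 consecutive a's (greedy).
String: 'babbbbaabaabbbb'
Finding runs of a's and applying greedy matching:
  Run at pos 1: 'a' (length 1)
  Run at pos 6: 'aa' (length 2)
  Run at pos 9: 'aa' (length 2)
Matches: ['aa', 'aa']
Count: 2

2


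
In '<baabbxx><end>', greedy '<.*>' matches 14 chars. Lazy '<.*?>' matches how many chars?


Greedy '<.*>' tries to match as MUCH as possible.
Lazy '<.*?>' tries to match as LITTLE as possible.

String: '<baabbxx><end>'
Greedy '<.*>' starts at first '<' and extends to the LAST '>': '<baabbxx><end>' (14 chars)
Lazy '<.*?>' starts at first '<' and stops at the FIRST '>': '<baabbxx>' (9 chars)

9


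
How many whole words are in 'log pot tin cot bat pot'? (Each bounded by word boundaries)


Word boundaries (\b) mark the start/end of each word.
Text: 'log pot tin cot bat pot'
Splitting by whitespace:
  Word 1: 'log'
  Word 2: 'pot'
  Word 3: 'tin'
  Word 4: 'cot'
  Word 5: 'bat'
  Word 6: 'pot'
Total whole words: 6

6


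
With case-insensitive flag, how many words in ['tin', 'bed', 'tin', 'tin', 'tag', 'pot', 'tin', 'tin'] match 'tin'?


Case-insensitive matching: compare each word's lowercase form to 'tin'.
  'tin' -> lower='tin' -> MATCH
  'bed' -> lower='bed' -> no
  'tin' -> lower='tin' -> MATCH
  'tin' -> lower='tin' -> MATCH
  'tag' -> lower='tag' -> no
  'pot' -> lower='pot' -> no
  'tin' -> lower='tin' -> MATCH
  'tin' -> lower='tin' -> MATCH
Matches: ['tin', 'tin', 'tin', 'tin', 'tin']
Count: 5

5


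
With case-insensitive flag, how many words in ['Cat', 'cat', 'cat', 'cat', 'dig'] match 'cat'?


Case-insensitive matching: compare each word's lowercase form to 'cat'.
  'Cat' -> lower='cat' -> MATCH
  'cat' -> lower='cat' -> MATCH
  'cat' -> lower='cat' -> MATCH
  'cat' -> lower='cat' -> MATCH
  'dig' -> lower='dig' -> no
Matches: ['Cat', 'cat', 'cat', 'cat']
Count: 4

4


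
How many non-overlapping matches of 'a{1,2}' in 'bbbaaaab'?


Pattern 'a{1,2}' matches between 1 and 2 consecutive a's (greedy).
String: 'bbbaaaab'
Finding runs of a's and applying greedy matching:
  Run at pos 3: 'aaaa' (length 4)
Matches: ['aa', 'aa']
Count: 2

2


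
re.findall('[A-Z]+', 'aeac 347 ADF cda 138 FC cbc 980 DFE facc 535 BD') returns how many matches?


Pattern '[A-Z]+' finds one or more uppercase letters.
Text: 'aeac 347 ADF cda 138 FC cbc 980 DFE facc 535 BD'
Scanning for matches:
  Match 1: 'ADF'
  Match 2: 'FC'
  Match 3: 'DFE'
  Match 4: 'BD'
Total matches: 4

4


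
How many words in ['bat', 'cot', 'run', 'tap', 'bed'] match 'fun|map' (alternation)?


Alternation 'fun|map' matches either 'fun' or 'map'.
Checking each word:
  'bat' -> no
  'cot' -> no
  'run' -> no
  'tap' -> no
  'bed' -> no
Matches: []
Count: 0

0


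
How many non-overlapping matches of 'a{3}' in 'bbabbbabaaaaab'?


Pattern 'a{3}' matches exactly 3 consecutive a's (greedy, non-overlapping).
String: 'bbabbbabaaaaab'
Scanning for runs of a's:
  Run at pos 2: 'a' (length 1) -> 0 match(es)
  Run at pos 6: 'a' (length 1) -> 0 match(es)
  Run at pos 8: 'aaaaa' (length 5) -> 1 match(es)
Matches found: ['aaa']
Total: 1

1


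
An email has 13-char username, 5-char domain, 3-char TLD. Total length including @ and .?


An email address has format: username@domain.tld
Username length: 13
'@' character: 1
Domain length: 5
'.' character: 1
TLD length: 3
Total = 13 + 1 + 5 + 1 + 3 = 23

23


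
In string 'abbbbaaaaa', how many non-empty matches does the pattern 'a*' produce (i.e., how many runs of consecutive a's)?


Pattern 'a*' matches zero or more a's. We want non-empty runs of consecutive a's.
String: 'abbbbaaaaa'
Walking through the string to find runs of a's:
  Run 1: positions 0-0 -> 'a'
  Run 2: positions 5-9 -> 'aaaaa'
Non-empty runs found: ['a', 'aaaaa']
Count: 2

2


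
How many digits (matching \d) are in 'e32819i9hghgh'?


\d matches any digit 0-9.
Scanning 'e32819i9hghgh':
  pos 1: '3' -> DIGIT
  pos 2: '2' -> DIGIT
  pos 3: '8' -> DIGIT
  pos 4: '1' -> DIGIT
  pos 5: '9' -> DIGIT
  pos 7: '9' -> DIGIT
Digits found: ['3', '2', '8', '1', '9', '9']
Total: 6

6


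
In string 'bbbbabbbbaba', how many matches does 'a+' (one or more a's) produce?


Pattern 'a+' matches one or more consecutive a's.
String: 'bbbbabbbbaba'
Scanning for runs of a:
  Match 1: 'a' (length 1)
  Match 2: 'a' (length 1)
  Match 3: 'a' (length 1)
Total matches: 3

3


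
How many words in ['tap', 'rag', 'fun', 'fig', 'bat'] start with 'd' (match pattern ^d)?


Pattern ^d anchors to start of word. Check which words begin with 'd':
  'tap' -> no
  'rag' -> no
  'fun' -> no
  'fig' -> no
  'bat' -> no
Matching words: []
Count: 0

0


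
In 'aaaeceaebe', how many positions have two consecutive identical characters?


Looking for consecutive identical characters in 'aaaeceaebe':
  pos 0-1: 'a' vs 'a' -> MATCH ('aa')
  pos 1-2: 'a' vs 'a' -> MATCH ('aa')
  pos 2-3: 'a' vs 'e' -> different
  pos 3-4: 'e' vs 'c' -> different
  pos 4-5: 'c' vs 'e' -> different
  pos 5-6: 'e' vs 'a' -> different
  pos 6-7: 'a' vs 'e' -> different
  pos 7-8: 'e' vs 'b' -> different
  pos 8-9: 'b' vs 'e' -> different
Consecutive identical pairs: ['aa', 'aa']
Count: 2

2


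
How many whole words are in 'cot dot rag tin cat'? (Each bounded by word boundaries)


Word boundaries (\b) mark the start/end of each word.
Text: 'cot dot rag tin cat'
Splitting by whitespace:
  Word 1: 'cot'
  Word 2: 'dot'
  Word 3: 'rag'
  Word 4: 'tin'
  Word 5: 'cat'
Total whole words: 5

5


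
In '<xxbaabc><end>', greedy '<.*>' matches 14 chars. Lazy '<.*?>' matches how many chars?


Greedy '<.*>' tries to match as MUCH as possible.
Lazy '<.*?>' tries to match as LITTLE as possible.

String: '<xxbaabc><end>'
Greedy '<.*>' starts at first '<' and extends to the LAST '>': '<xxbaabc><end>' (14 chars)
Lazy '<.*?>' starts at first '<' and stops at the FIRST '>': '<xxbaabc>' (9 chars)

9


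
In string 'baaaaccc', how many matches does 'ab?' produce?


Pattern 'ab?' matches 'a' optionally followed by 'b'.
String: 'baaaaccc'
Scanning left to right for 'a' then checking next char:
  Match 1: 'a' (a not followed by b)
  Match 2: 'a' (a not followed by b)
  Match 3: 'a' (a not followed by b)
  Match 4: 'a' (a not followed by b)
Total matches: 4

4


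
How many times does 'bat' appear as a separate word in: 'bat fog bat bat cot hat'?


Scanning each word for exact match 'bat':
  Word 1: 'bat' -> MATCH
  Word 2: 'fog' -> no
  Word 3: 'bat' -> MATCH
  Word 4: 'bat' -> MATCH
  Word 5: 'cot' -> no
  Word 6: 'hat' -> no
Total matches: 3

3


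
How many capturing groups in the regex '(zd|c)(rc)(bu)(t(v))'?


To count capturing groups, count each '(' that starts a group.
Pattern: '(zd|c)(rc)(bu)(t(v))'
Walking through the pattern:
  Position 0: '(' -> group #1
  Position 6: '(' -> group #2
  Position 10: '(' -> group #3
  Position 14: '(' -> group #4
  Position 16: '(' -> group #5
Total capturing groups: 5

5


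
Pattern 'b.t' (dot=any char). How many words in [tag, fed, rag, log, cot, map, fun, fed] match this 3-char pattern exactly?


Pattern 'b.t' means: starts with 'b', any single char, ends with 't'.
Checking each word (must be exactly 3 chars):
  'tag' (len=3): no
  'fed' (len=3): no
  'rag' (len=3): no
  'log' (len=3): no
  'cot' (len=3): no
  'map' (len=3): no
  'fun' (len=3): no
  'fed' (len=3): no
Matching words: []
Total: 0

0


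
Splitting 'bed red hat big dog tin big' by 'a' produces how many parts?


Splitting by 'a' breaks the string at each occurrence of the separator.
Text: 'bed red hat big dog tin big'
Parts after split:
  Part 1: 'bed red h'
  Part 2: 't big dog tin big'
Total parts: 2

2


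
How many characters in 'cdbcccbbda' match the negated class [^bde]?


Negated class [^bde] matches any char NOT in {b, d, e}
Scanning 'cdbcccbbda':
  pos 0: 'c' -> MATCH
  pos 1: 'd' -> no (excluded)
  pos 2: 'b' -> no (excluded)
  pos 3: 'c' -> MATCH
  pos 4: 'c' -> MATCH
  pos 5: 'c' -> MATCH
  pos 6: 'b' -> no (excluded)
  pos 7: 'b' -> no (excluded)
  pos 8: 'd' -> no (excluded)
  pos 9: 'a' -> MATCH
Total matches: 5

5


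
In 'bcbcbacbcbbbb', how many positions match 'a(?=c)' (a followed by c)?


Lookahead 'a(?=c)' matches 'a' only when followed by 'c'.
String: 'bcbcbacbcbbbb'
Checking each position where char is 'a':
  pos 5: 'a' -> MATCH (next='c')
Matching positions: [5]
Count: 1

1


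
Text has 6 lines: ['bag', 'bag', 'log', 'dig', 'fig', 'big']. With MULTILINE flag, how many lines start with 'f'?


With MULTILINE flag, ^ matches the start of each line.
Lines: ['bag', 'bag', 'log', 'dig', 'fig', 'big']
Checking which lines start with 'f':
  Line 1: 'bag' -> no
  Line 2: 'bag' -> no
  Line 3: 'log' -> no
  Line 4: 'dig' -> no
  Line 5: 'fig' -> MATCH
  Line 6: 'big' -> no
Matching lines: ['fig']
Count: 1

1


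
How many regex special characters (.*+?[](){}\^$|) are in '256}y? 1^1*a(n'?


Regex special characters are: . * + ? [ ] ( ) { } \ ^ $ |
Scanning '256}y? 1^1*a(n':
  pos 3: '}' -> SPECIAL
  pos 5: '?' -> SPECIAL
  pos 8: '^' -> SPECIAL
  pos 10: '*' -> SPECIAL
  pos 12: '(' -> SPECIAL
Special chars found: ['}', '?', '^', '*', '(']
Total: 5

5


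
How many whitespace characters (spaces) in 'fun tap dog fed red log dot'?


\s matches whitespace characters (spaces, tabs, etc.).
Text: 'fun tap dog fed red log dot'
This text has 7 words separated by spaces.
Number of spaces = number of words - 1 = 7 - 1 = 6

6


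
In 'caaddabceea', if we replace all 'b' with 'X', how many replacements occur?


re.sub('b', 'X', text) replaces every occurrence of 'b' with 'X'.
Text: 'caaddabceea'
Scanning for 'b':
  pos 6: 'b' -> replacement #1
Total replacements: 1

1


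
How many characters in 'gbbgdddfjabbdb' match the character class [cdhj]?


Character class [cdhj] matches any of: {c, d, h, j}
Scanning string 'gbbgdddfjabbdb' character by character:
  pos 0: 'g' -> no
  pos 1: 'b' -> no
  pos 2: 'b' -> no
  pos 3: 'g' -> no
  pos 4: 'd' -> MATCH
  pos 5: 'd' -> MATCH
  pos 6: 'd' -> MATCH
  pos 7: 'f' -> no
  pos 8: 'j' -> MATCH
  pos 9: 'a' -> no
  pos 10: 'b' -> no
  pos 11: 'b' -> no
  pos 12: 'd' -> MATCH
  pos 13: 'b' -> no
Total matches: 5

5


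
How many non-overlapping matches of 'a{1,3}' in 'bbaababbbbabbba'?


Pattern 'a{1,3}' matches between 1 and 3 consecutive a's (greedy).
String: 'bbaababbbbabbba'
Finding runs of a's and applying greedy matching:
  Run at pos 2: 'aa' (length 2)
  Run at pos 5: 'a' (length 1)
  Run at pos 10: 'a' (length 1)
  Run at pos 14: 'a' (length 1)
Matches: ['aa', 'a', 'a', 'a']
Count: 4

4


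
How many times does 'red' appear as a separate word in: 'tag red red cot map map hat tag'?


Scanning each word for exact match 'red':
  Word 1: 'tag' -> no
  Word 2: 'red' -> MATCH
  Word 3: 'red' -> MATCH
  Word 4: 'cot' -> no
  Word 5: 'map' -> no
  Word 6: 'map' -> no
  Word 7: 'hat' -> no
  Word 8: 'tag' -> no
Total matches: 2

2


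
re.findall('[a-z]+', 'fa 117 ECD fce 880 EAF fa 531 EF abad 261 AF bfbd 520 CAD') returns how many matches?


Pattern '[a-z]+' finds one or more lowercase letters.
Text: 'fa 117 ECD fce 880 EAF fa 531 EF abad 261 AF bfbd 520 CAD'
Scanning for matches:
  Match 1: 'fa'
  Match 2: 'fce'
  Match 3: 'fa'
  Match 4: 'abad'
  Match 5: 'bfbd'
Total matches: 5

5


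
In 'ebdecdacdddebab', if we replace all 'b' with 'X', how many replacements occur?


re.sub('b', 'X', text) replaces every occurrence of 'b' with 'X'.
Text: 'ebdecdacdddebab'
Scanning for 'b':
  pos 1: 'b' -> replacement #1
  pos 12: 'b' -> replacement #2
  pos 14: 'b' -> replacement #3
Total replacements: 3

3


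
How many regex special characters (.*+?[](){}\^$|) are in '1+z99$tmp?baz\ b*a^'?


Regex special characters are: . * + ? [ ] ( ) { } \ ^ $ |
Scanning '1+z99$tmp?baz\ b*a^':
  pos 1: '+' -> SPECIAL
  pos 5: '$' -> SPECIAL
  pos 9: '?' -> SPECIAL
  pos 13: '\' -> SPECIAL
  pos 16: '*' -> SPECIAL
  pos 18: '^' -> SPECIAL
Special chars found: ['+', '$', '?', '\\', '*', '^']
Total: 6

6


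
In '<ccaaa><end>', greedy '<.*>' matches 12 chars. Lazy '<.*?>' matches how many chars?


Greedy '<.*>' tries to match as MUCH as possible.
Lazy '<.*?>' tries to match as LITTLE as possible.

String: '<ccaaa><end>'
Greedy '<.*>' starts at first '<' and extends to the LAST '>': '<ccaaa><end>' (12 chars)
Lazy '<.*?>' starts at first '<' and stops at the FIRST '>': '<ccaaa>' (7 chars)

7


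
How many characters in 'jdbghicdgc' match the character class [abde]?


Character class [abde] matches any of: {a, b, d, e}
Scanning string 'jdbghicdgc' character by character:
  pos 0: 'j' -> no
  pos 1: 'd' -> MATCH
  pos 2: 'b' -> MATCH
  pos 3: 'g' -> no
  pos 4: 'h' -> no
  pos 5: 'i' -> no
  pos 6: 'c' -> no
  pos 7: 'd' -> MATCH
  pos 8: 'g' -> no
  pos 9: 'c' -> no
Total matches: 3

3


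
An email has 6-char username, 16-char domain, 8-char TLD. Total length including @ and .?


An email address has format: username@domain.tld
Username length: 6
'@' character: 1
Domain length: 16
'.' character: 1
TLD length: 8
Total = 6 + 1 + 16 + 1 + 8 = 32

32


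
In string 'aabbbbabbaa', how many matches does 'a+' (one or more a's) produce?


Pattern 'a+' matches one or more consecutive a's.
String: 'aabbbbabbaa'
Scanning for runs of a:
  Match 1: 'aa' (length 2)
  Match 2: 'a' (length 1)
  Match 3: 'aa' (length 2)
Total matches: 3

3


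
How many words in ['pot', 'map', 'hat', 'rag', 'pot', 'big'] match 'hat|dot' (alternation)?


Alternation 'hat|dot' matches either 'hat' or 'dot'.
Checking each word:
  'pot' -> no
  'map' -> no
  'hat' -> MATCH
  'rag' -> no
  'pot' -> no
  'big' -> no
Matches: ['hat']
Count: 1

1


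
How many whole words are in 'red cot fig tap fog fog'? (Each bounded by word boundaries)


Word boundaries (\b) mark the start/end of each word.
Text: 'red cot fig tap fog fog'
Splitting by whitespace:
  Word 1: 'red'
  Word 2: 'cot'
  Word 3: 'fig'
  Word 4: 'tap'
  Word 5: 'fog'
  Word 6: 'fog'
Total whole words: 6

6


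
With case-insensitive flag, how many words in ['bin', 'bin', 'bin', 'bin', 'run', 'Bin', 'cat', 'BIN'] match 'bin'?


Case-insensitive matching: compare each word's lowercase form to 'bin'.
  'bin' -> lower='bin' -> MATCH
  'bin' -> lower='bin' -> MATCH
  'bin' -> lower='bin' -> MATCH
  'bin' -> lower='bin' -> MATCH
  'run' -> lower='run' -> no
  'Bin' -> lower='bin' -> MATCH
  'cat' -> lower='cat' -> no
  'BIN' -> lower='bin' -> MATCH
Matches: ['bin', 'bin', 'bin', 'bin', 'Bin', 'BIN']
Count: 6

6


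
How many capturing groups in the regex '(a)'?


To count capturing groups, count each '(' that starts a group.
Pattern: '(a)'
Walking through the pattern:
  Position 0: '(' -> group #1
Total capturing groups: 1

1


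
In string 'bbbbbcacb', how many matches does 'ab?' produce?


Pattern 'ab?' matches 'a' optionally followed by 'b'.
String: 'bbbbbcacb'
Scanning left to right for 'a' then checking next char:
  Match 1: 'a' (a not followed by b)
Total matches: 1

1


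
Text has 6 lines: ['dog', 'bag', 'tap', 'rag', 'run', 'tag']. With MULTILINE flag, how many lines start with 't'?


With MULTILINE flag, ^ matches the start of each line.
Lines: ['dog', 'bag', 'tap', 'rag', 'run', 'tag']
Checking which lines start with 't':
  Line 1: 'dog' -> no
  Line 2: 'bag' -> no
  Line 3: 'tap' -> MATCH
  Line 4: 'rag' -> no
  Line 5: 'run' -> no
  Line 6: 'tag' -> MATCH
Matching lines: ['tap', 'tag']
Count: 2

2


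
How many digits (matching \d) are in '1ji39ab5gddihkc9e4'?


\d matches any digit 0-9.
Scanning '1ji39ab5gddihkc9e4':
  pos 0: '1' -> DIGIT
  pos 3: '3' -> DIGIT
  pos 4: '9' -> DIGIT
  pos 7: '5' -> DIGIT
  pos 15: '9' -> DIGIT
  pos 17: '4' -> DIGIT
Digits found: ['1', '3', '9', '5', '9', '4']
Total: 6

6


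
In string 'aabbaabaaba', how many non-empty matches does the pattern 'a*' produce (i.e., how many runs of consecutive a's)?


Pattern 'a*' matches zero or more a's. We want non-empty runs of consecutive a's.
String: 'aabbaabaaba'
Walking through the string to find runs of a's:
  Run 1: positions 0-1 -> 'aa'
  Run 2: positions 4-5 -> 'aa'
  Run 3: positions 7-8 -> 'aa'
  Run 4: positions 10-10 -> 'a'
Non-empty runs found: ['aa', 'aa', 'aa', 'a']
Count: 4

4


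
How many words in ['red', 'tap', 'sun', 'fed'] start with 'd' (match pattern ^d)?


Pattern ^d anchors to start of word. Check which words begin with 'd':
  'red' -> no
  'tap' -> no
  'sun' -> no
  'fed' -> no
Matching words: []
Count: 0

0


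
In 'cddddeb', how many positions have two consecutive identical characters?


Looking for consecutive identical characters in 'cddddeb':
  pos 0-1: 'c' vs 'd' -> different
  pos 1-2: 'd' vs 'd' -> MATCH ('dd')
  pos 2-3: 'd' vs 'd' -> MATCH ('dd')
  pos 3-4: 'd' vs 'd' -> MATCH ('dd')
  pos 4-5: 'd' vs 'e' -> different
  pos 5-6: 'e' vs 'b' -> different
Consecutive identical pairs: ['dd', 'dd', 'dd']
Count: 3

3


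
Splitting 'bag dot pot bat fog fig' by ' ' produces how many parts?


Splitting by ' ' breaks the string at each occurrence of the separator.
Text: 'bag dot pot bat fog fig'
Parts after split:
  Part 1: 'bag'
  Part 2: 'dot'
  Part 3: 'pot'
  Part 4: 'bat'
  Part 5: 'fog'
  Part 6: 'fig'
Total parts: 6

6


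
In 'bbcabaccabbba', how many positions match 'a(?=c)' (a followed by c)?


Lookahead 'a(?=c)' matches 'a' only when followed by 'c'.
String: 'bbcabaccabbba'
Checking each position where char is 'a':
  pos 3: 'a' -> no (next='b')
  pos 5: 'a' -> MATCH (next='c')
  pos 8: 'a' -> no (next='b')
Matching positions: [5]
Count: 1

1


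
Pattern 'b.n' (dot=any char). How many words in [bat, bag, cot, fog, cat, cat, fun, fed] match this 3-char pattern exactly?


Pattern 'b.n' means: starts with 'b', any single char, ends with 'n'.
Checking each word (must be exactly 3 chars):
  'bat' (len=3): no
  'bag' (len=3): no
  'cot' (len=3): no
  'fog' (len=3): no
  'cat' (len=3): no
  'cat' (len=3): no
  'fun' (len=3): no
  'fed' (len=3): no
Matching words: []
Total: 0

0


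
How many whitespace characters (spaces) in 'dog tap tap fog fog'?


\s matches whitespace characters (spaces, tabs, etc.).
Text: 'dog tap tap fog fog'
This text has 5 words separated by spaces.
Number of spaces = number of words - 1 = 5 - 1 = 4

4


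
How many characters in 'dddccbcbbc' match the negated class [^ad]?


Negated class [^ad] matches any char NOT in {a, d}
Scanning 'dddccbcbbc':
  pos 0: 'd' -> no (excluded)
  pos 1: 'd' -> no (excluded)
  pos 2: 'd' -> no (excluded)
  pos 3: 'c' -> MATCH
  pos 4: 'c' -> MATCH
  pos 5: 'b' -> MATCH
  pos 6: 'c' -> MATCH
  pos 7: 'b' -> MATCH
  pos 8: 'b' -> MATCH
  pos 9: 'c' -> MATCH
Total matches: 7

7


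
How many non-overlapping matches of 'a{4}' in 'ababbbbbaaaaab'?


Pattern 'a{4}' matches exactly 4 consecutive a's (greedy, non-overlapping).
String: 'ababbbbbaaaaab'
Scanning for runs of a's:
  Run at pos 0: 'a' (length 1) -> 0 match(es)
  Run at pos 2: 'a' (length 1) -> 0 match(es)
  Run at pos 8: 'aaaaa' (length 5) -> 1 match(es)
Matches found: ['aaaa']
Total: 1

1


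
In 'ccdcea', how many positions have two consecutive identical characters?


Looking for consecutive identical characters in 'ccdcea':
  pos 0-1: 'c' vs 'c' -> MATCH ('cc')
  pos 1-2: 'c' vs 'd' -> different
  pos 2-3: 'd' vs 'c' -> different
  pos 3-4: 'c' vs 'e' -> different
  pos 4-5: 'e' vs 'a' -> different
Consecutive identical pairs: ['cc']
Count: 1

1


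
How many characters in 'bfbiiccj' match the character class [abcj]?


Character class [abcj] matches any of: {a, b, c, j}
Scanning string 'bfbiiccj' character by character:
  pos 0: 'b' -> MATCH
  pos 1: 'f' -> no
  pos 2: 'b' -> MATCH
  pos 3: 'i' -> no
  pos 4: 'i' -> no
  pos 5: 'c' -> MATCH
  pos 6: 'c' -> MATCH
  pos 7: 'j' -> MATCH
Total matches: 5

5


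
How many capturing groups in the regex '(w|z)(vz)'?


To count capturing groups, count each '(' that starts a group.
Pattern: '(w|z)(vz)'
Walking through the pattern:
  Position 0: '(' -> group #1
  Position 5: '(' -> group #2
Total capturing groups: 2

2


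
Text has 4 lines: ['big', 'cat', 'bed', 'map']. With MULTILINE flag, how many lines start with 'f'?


With MULTILINE flag, ^ matches the start of each line.
Lines: ['big', 'cat', 'bed', 'map']
Checking which lines start with 'f':
  Line 1: 'big' -> no
  Line 2: 'cat' -> no
  Line 3: 'bed' -> no
  Line 4: 'map' -> no
Matching lines: []
Count: 0

0


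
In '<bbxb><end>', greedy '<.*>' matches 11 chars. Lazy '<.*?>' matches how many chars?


Greedy '<.*>' tries to match as MUCH as possible.
Lazy '<.*?>' tries to match as LITTLE as possible.

String: '<bbxb><end>'
Greedy '<.*>' starts at first '<' and extends to the LAST '>': '<bbxb><end>' (11 chars)
Lazy '<.*?>' starts at first '<' and stops at the FIRST '>': '<bbxb>' (6 chars)

6


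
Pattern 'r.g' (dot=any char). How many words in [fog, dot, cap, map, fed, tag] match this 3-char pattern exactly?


Pattern 'r.g' means: starts with 'r', any single char, ends with 'g'.
Checking each word (must be exactly 3 chars):
  'fog' (len=3): no
  'dot' (len=3): no
  'cap' (len=3): no
  'map' (len=3): no
  'fed' (len=3): no
  'tag' (len=3): no
Matching words: []
Total: 0

0


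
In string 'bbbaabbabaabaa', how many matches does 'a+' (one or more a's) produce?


Pattern 'a+' matches one or more consecutive a's.
String: 'bbbaabbabaabaa'
Scanning for runs of a:
  Match 1: 'aa' (length 2)
  Match 2: 'a' (length 1)
  Match 3: 'aa' (length 2)
  Match 4: 'aa' (length 2)
Total matches: 4

4


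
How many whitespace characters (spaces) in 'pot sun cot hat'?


\s matches whitespace characters (spaces, tabs, etc.).
Text: 'pot sun cot hat'
This text has 4 words separated by spaces.
Number of spaces = number of words - 1 = 4 - 1 = 3

3
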